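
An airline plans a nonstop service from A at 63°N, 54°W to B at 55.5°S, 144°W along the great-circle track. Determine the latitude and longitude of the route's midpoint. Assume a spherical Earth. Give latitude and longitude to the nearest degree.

Write both endpoints as unit vectors p₁, p₂ with components (cos φ cos λ, cos φ sin λ, sin φ).
The central angle between the endpoints is δ = arccos(p₁·p₂) ≈ 2.395 rad (137.2°).
Interpolate at f = 1/2 with slerp weights a = sin((1−f)δ)/sin δ ≈ 1.372, b = sin(fδ)/sin δ ≈ 1.372.
p = a·p₁ + b·p₂ ≈ (-0.263, -0.961, 0.092); φ = arcsin(p_z) ≈ 5.26°, λ = atan2(p_y, p_x) ≈ -105.29°.

≈ 5°N, 105°W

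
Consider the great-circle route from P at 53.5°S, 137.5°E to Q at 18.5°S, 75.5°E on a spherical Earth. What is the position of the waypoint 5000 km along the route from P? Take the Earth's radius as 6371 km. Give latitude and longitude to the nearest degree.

From cos δ = sin φ₁ sin φ₂ + cos φ₁ cos φ₂ cos Δλ, the central angle is δ ≈ 1.024 rad (58.7°). The total great-circle distance is δ·R ≈ 1.024 × 6371 ≈ 6524 km, so the target fraction is f = 5000/6524 ≈ 0.766.
Interpolate at f ≈ 0.766 with slerp weights a = sin((1−f)δ)/sin δ ≈ 0.277, b = sin(fδ)/sin δ ≈ 0.827.
p = a·p₁ + b·p₂ ≈ (0.075, 0.871, -0.486); φ = arcsin(p_z) ≈ -29.05°, λ = atan2(p_y, p_x) ≈ 85.09°.

≈ 29°S, 85°E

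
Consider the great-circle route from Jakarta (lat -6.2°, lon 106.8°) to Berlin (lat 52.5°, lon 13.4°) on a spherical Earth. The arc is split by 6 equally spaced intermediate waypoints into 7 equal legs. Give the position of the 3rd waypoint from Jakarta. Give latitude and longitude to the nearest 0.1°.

Convert each endpoint to a unit vector on the sphere (x = cos φ cos λ, y = cos φ sin λ, z = sin φ).
The central angle between the endpoints is δ = arccos(p₁·p₂) ≈ 1.693 rad (97.0°).
Interpolate at f = 3/7 with slerp weights a = sin((1−f)δ)/sin δ ≈ 0.829, b = sin(fδ)/sin δ ≈ 0.668.
p = a·p₁ + b·p₂ ≈ (0.157, 0.884, 0.441); φ = arcsin(p_z) ≈ 26.15°, λ = atan2(p_y, p_x) ≈ 79.90°.

≈ lat 26.1°, lon 79.9°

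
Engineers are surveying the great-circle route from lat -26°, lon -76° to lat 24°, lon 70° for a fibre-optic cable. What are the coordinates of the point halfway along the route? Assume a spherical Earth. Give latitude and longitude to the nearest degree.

Convert each endpoint to a unit vector on the sphere (x = cos φ cos λ, y = cos φ sin λ, z = sin φ).
The central angle between the endpoints is δ = arccos(p₁·p₂) ≈ 2.604 rad (149.2°).
Interpolate at f = 1/2 with slerp weights a = sin((1−f)δ)/sin δ ≈ 1.883, b = sin(fδ)/sin δ ≈ 1.883.
p = a·p₁ + b·p₂ ≈ (0.998, -0.026, -0.060); φ = arcsin(p_z) ≈ -3.42°, λ = atan2(p_y, p_x) ≈ -1.47°.

≈ lat -3°, lon -1°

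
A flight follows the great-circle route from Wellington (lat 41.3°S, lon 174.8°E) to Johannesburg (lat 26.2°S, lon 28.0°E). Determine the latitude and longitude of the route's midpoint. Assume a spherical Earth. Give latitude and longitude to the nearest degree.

The haversine formula gives a central angle δ ≈ 1.847 rad (105.8°) between the endpoints.
Interpolate at f = 1/2 with slerp weights a = sin((1−f)δ)/sin δ ≈ 0.829, b = sin(fδ)/sin δ ≈ 0.829.
p = a·p₁ + b·p₂ ≈ (0.037, 0.406, -0.913); φ = arcsin(p_z) ≈ -65.96°, λ = atan2(p_y, p_x) ≈ 84.85°.

≈ lat 66°S, lon 85°E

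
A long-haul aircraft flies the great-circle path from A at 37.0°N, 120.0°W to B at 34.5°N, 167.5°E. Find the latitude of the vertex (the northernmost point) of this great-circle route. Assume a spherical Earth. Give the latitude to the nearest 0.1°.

≈ 41.8°N

The great circle lies in the plane with unit normal n̂ = (p₁ × p₂)/|p₁ × p₂|.
Here n̂_z ≈ -0.745; the vertex latitude is φ_max = arccos|n̂_z| ≈ 41.8°.
Check via Clairaut: cos φ_max = |cos φ₁| · sin C = cos(37.0°)·sin(68.9°) ≈ 0.745, again giving ≈ 41.8°.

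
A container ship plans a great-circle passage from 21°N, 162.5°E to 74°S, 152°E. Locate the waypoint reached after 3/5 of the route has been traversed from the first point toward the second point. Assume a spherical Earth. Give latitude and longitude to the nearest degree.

≈ 36°S, 159°E

Write both endpoints as unit vectors p₁, p₂ with components (cos φ cos λ, cos φ sin λ, sin φ).
The central angle between the endpoints is δ = arccos(p₁·p₂) ≈ 1.662 rad (95.2°).
Interpolate at f = 3/5 with slerp weights a = sin((1−f)δ)/sin δ ≈ 0.620, b = sin(fδ)/sin δ ≈ 0.844.
p = a·p₁ + b·p₂ ≈ (-0.757, 0.283, -0.589); φ = arcsin(p_z) ≈ -36.08°, λ = atan2(p_y, p_x) ≈ 159.49°.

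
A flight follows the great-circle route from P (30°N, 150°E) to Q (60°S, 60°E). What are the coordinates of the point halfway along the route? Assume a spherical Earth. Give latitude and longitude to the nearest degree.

Write both endpoints as unit vectors p₁, p₂ with components (cos φ cos λ, cos φ sin λ, sin φ).
The central angle between the endpoints is δ = arccos(p₁·p₂) ≈ 2.019 rad (115.7°).
Interpolate at f = 1/2 with slerp weights a = sin((1−f)δ)/sin δ ≈ 0.939, b = sin(fδ)/sin δ ≈ 0.939.
p = a·p₁ + b·p₂ ≈ (-0.470, 0.813, -0.344); φ = arcsin(p_z) ≈ -20.10°, λ = atan2(p_y, p_x) ≈ 120.00°.

≈ (20°S, 120°E)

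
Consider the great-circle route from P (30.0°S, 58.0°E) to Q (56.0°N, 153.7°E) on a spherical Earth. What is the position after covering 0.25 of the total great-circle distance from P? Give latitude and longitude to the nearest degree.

≈ (6°S, 76°E)

The haversine formula gives a central angle δ ≈ 2.052 rad (117.6°) between the endpoints.
Interpolate at f = 0.25 with slerp weights a = sin((1−f)δ)/sin δ ≈ 1.127, b = sin(fδ)/sin δ ≈ 0.554.
p = a·p₁ + b·p₂ ≈ (0.240, 0.965, -0.105); φ = arcsin(p_z) ≈ -6.02°, λ = atan2(p_y, p_x) ≈ 76.04°.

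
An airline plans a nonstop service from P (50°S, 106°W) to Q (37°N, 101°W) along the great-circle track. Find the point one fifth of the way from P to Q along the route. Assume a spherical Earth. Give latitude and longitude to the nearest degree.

≈ (33°S, 105°W)

From cos δ = sin φ₁ sin φ₂ + cos φ₁ cos φ₂ cos Δλ, the central angle is δ ≈ 1.520 rad (87.1°).
Interpolate at f = 1/5 with slerp weights a = sin((1−f)δ)/sin δ ≈ 0.939, b = sin(fδ)/sin δ ≈ 0.300.
p = a·p₁ + b·p₂ ≈ (-0.212, -0.815, -0.539); φ = arcsin(p_z) ≈ -32.61°, λ = atan2(p_y, p_x) ≈ -104.58°.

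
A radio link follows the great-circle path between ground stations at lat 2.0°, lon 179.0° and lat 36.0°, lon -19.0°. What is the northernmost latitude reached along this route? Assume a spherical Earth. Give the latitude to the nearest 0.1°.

The great circle lies in the plane with unit normal n̂ = (p₁ × p₂)/|p₁ × p₂|.
Here n̂_z ≈ +0.377; the vertex latitude is φ_max = arccos|n̂_z| ≈ 67.9°.
Check via Clairaut: cos φ_max = |cos φ₁| · sin C = cos(2.0°)·sin(22.1°) ≈ 0.377, again giving ≈ 67.9°.

≈ 67.9°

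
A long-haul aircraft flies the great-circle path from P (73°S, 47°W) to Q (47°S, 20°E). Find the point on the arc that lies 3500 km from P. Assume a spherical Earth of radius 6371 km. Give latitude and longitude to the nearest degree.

≈ (54°S, 15°E)

Write both endpoints as unit vectors p₁, p₂ with components (cos φ cos λ, cos φ sin λ, sin φ).
The central angle between the endpoints is δ = arccos(p₁·p₂) ≈ 0.680 rad (39.0°). The total great-circle distance is δ·R ≈ 0.680 × 6371 ≈ 4335 km, so the target fraction is f = 3500/4335 ≈ 0.807.
Interpolate at f ≈ 0.807 with slerp weights a = sin((1−f)δ)/sin δ ≈ 0.208, b = sin(fδ)/sin δ ≈ 0.830.
p = a·p₁ + b·p₂ ≈ (0.573, 0.149, -0.806); φ = arcsin(p_z) ≈ -53.67°, λ = atan2(p_y, p_x) ≈ 14.59°.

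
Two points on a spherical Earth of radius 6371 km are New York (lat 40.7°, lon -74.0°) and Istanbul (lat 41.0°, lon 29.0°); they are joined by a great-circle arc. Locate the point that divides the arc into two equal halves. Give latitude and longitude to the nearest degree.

≈ lat 54°, lon -23°

Convert each endpoint to a unit vector on the sphere (x = cos φ cos λ, y = cos φ sin λ, z = sin φ).
The central angle between the endpoints is δ = arccos(p₁·p₂) ≈ 1.267 rad (72.6°).
Interpolate at f = 1/2 with slerp weights a = sin((1−f)δ)/sin δ ≈ 0.620, b = sin(fδ)/sin δ ≈ 0.620.
p = a·p₁ + b·p₂ ≈ (0.539, -0.225, 0.812); φ = arcsin(p_z) ≈ 54.25°, λ = atan2(p_y, p_x) ≈ -22.66°.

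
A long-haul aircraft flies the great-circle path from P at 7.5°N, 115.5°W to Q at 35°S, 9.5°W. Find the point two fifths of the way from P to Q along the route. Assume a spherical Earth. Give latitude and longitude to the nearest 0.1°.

From cos δ = sin φ₁ sin φ₂ + cos φ₁ cos φ₂ cos Δλ, the central angle is δ ≈ 1.874 rad (107.4°).
Interpolate at f = 2/5 with slerp weights a = sin((1−f)δ)/sin δ ≈ 0.945, b = sin(fδ)/sin δ ≈ 0.714.
p = a·p₁ + b·p₂ ≈ (0.173, -0.942, -0.286); φ = arcsin(p_z) ≈ -16.63°, λ = atan2(p_y, p_x) ≈ -79.57°.

≈ 16.6°S, 79.6°W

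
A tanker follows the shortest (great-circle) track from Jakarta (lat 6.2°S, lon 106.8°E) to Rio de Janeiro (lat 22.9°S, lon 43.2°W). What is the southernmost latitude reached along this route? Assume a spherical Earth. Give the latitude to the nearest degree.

The great circle lies in the plane with unit normal n̂ = (p₁ × p₂)/|p₁ × p₂|.
Here n̂_z ≈ -0.694; the vertex latitude is φ_max = arccos|n̂_z| ≈ 46.1°.

≈ 46°S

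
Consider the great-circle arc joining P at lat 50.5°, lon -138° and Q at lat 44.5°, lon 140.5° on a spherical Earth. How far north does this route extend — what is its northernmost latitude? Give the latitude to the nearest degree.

The great circle lies in the plane with unit normal n̂ = (p₁ × p₂)/|p₁ × p₂|.
Here n̂_z ≈ -0.565; the vertex latitude is φ_max = arccos|n̂_z| ≈ 55.6°.
Check via Clairaut: cos φ_max = |cos φ₁| · sin C = cos(50.5°)·sin(62.7°) ≈ 0.565, again giving ≈ 55.6°.

≈ 56°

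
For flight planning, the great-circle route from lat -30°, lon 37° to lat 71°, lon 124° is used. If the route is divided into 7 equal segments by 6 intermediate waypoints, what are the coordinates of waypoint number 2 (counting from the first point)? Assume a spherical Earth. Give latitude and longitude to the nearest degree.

≈ lat 2°, lon 49°

Convert each endpoint to a unit vector on the sphere (x = cos φ cos λ, y = cos φ sin λ, z = sin φ).
The central angle between the endpoints is δ = arccos(p₁·p₂) ≈ 2.047 rad (117.3°).
Interpolate at f = 2/7 with slerp weights a = sin((1−f)δ)/sin δ ≈ 1.118, b = sin(fδ)/sin δ ≈ 0.621.
p = a·p₁ + b·p₂ ≈ (0.660, 0.750, 0.028); φ = arcsin(p_z) ≈ 1.60°, λ = atan2(p_y, p_x) ≈ 48.65°.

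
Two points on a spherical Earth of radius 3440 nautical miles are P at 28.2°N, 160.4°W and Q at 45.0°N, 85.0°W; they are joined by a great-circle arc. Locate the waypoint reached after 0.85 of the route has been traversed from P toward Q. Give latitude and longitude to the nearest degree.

Convert each endpoint to a unit vector on the sphere (x = cos φ cos λ, y = cos φ sin λ, z = sin φ).
The central angle between the endpoints is δ = arccos(p₁·p₂) ≈ 1.057 rad (60.6°).
Interpolate at f = 0.85 with slerp weights a = sin((1−f)δ)/sin δ ≈ 0.181, b = sin(fδ)/sin δ ≈ 0.898.
p = a·p₁ + b·p₂ ≈ (-0.095, -0.686, 0.721); φ = arcsin(p_z) ≈ 46.13°, λ = atan2(p_y, p_x) ≈ -97.89°.

≈ 46°N, 98°W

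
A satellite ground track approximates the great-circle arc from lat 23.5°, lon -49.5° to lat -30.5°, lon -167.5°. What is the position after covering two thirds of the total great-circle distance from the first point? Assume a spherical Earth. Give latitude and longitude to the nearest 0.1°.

Write both endpoints as unit vectors p₁, p₂ with components (cos φ cos λ, cos φ sin λ, sin φ).
The central angle between the endpoints is δ = arccos(p₁·p₂) ≈ 2.181 rad (125.0°).
Interpolate at f = 2/3 with slerp weights a = sin((1−f)δ)/sin δ ≈ 0.811, b = sin(fδ)/sin δ ≈ 1.212.
p = a·p₁ + b·p₂ ≈ (-0.537, -0.792, -0.292); φ = arcsin(p_z) ≈ -16.96°, λ = atan2(p_y, p_x) ≈ -124.12°.

≈ lat -17.0°, lon -124.1°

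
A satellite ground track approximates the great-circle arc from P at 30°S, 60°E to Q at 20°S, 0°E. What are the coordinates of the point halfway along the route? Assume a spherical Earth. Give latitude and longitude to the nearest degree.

Write both endpoints as unit vectors p₁, p₂ with components (cos φ cos λ, cos φ sin λ, sin φ).
The central angle between the endpoints is δ = arccos(p₁·p₂) ≈ 0.955 rad (54.7°).
Interpolate at f = 1/2 with slerp weights a = sin((1−f)δ)/sin δ ≈ 0.563, b = sin(fδ)/sin δ ≈ 0.563.
p = a·p₁ + b·p₂ ≈ (0.773, 0.422, -0.474); φ = arcsin(p_z) ≈ -28.29°, λ = atan2(p_y, p_x) ≈ 28.65°.

≈ 28°S, 29°E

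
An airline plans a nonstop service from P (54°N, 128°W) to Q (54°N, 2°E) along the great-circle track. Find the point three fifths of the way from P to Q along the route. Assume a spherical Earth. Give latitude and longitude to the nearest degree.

≈ (72°N, 42°W)

Convert each endpoint to a unit vector on the sphere (x = cos φ cos λ, y = cos φ sin λ, z = sin φ).
The central angle between the endpoints is δ = arccos(p₁·p₂) ≈ 1.124 rad (64.4°).
Interpolate at f = 3/5 with slerp weights a = sin((1−f)δ)/sin δ ≈ 0.482, b = sin(fδ)/sin δ ≈ 0.692.
p = a·p₁ + b·p₂ ≈ (0.232, -0.209, 0.950); φ = arcsin(p_z) ≈ 71.79°, λ = atan2(p_y, p_x) ≈ -41.97°.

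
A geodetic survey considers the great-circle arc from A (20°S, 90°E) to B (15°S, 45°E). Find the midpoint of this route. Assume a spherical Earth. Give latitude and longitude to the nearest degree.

≈ (19°S, 67°E)

Convert each endpoint to a unit vector on the sphere (x = cos φ cos λ, y = cos φ sin λ, z = sin φ).
The central angle between the endpoints is δ = arccos(p₁·p₂) ≈ 0.752 rad (43.1°).
Interpolate at f = 1/2 with slerp weights a = sin((1−f)δ)/sin δ ≈ 0.538, b = sin(fδ)/sin δ ≈ 0.538.
p = a·p₁ + b·p₂ ≈ (0.367, 0.872, -0.323); φ = arcsin(p_z) ≈ -18.84°, λ = atan2(p_y, p_x) ≈ 67.17°.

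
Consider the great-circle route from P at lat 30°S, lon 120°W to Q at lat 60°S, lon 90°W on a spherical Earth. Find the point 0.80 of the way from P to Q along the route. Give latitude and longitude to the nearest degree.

Write both endpoints as unit vectors p₁, p₂ with components (cos φ cos λ, cos φ sin λ, sin φ).
The central angle between the endpoints is δ = arccos(p₁·p₂) ≈ 0.630 rad (36.1°).
Interpolate at f = 0.80 with slerp weights a = sin((1−f)δ)/sin δ ≈ 0.213, b = sin(fδ)/sin δ ≈ 0.820.
p = a·p₁ + b·p₂ ≈ (-0.092, -0.570, -0.817); φ = arcsin(p_z) ≈ -54.74°, λ = atan2(p_y, p_x) ≈ -99.21°.

≈ lat 55°S, lon 99°W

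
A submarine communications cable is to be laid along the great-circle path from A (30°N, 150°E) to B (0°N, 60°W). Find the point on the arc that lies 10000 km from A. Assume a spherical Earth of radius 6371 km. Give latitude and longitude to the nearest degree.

≈ (35°N, 97°W)

Convert each endpoint to a unit vector on the sphere (x = cos φ cos λ, y = cos φ sin λ, z = sin φ).
The central angle between the endpoints is δ = arccos(p₁·p₂) ≈ 2.419 rad (138.6°). The total great-circle distance is δ·R ≈ 2.419 × 6371 ≈ 15411 km, so the target fraction is f = 10000/15411 ≈ 0.649.
Interpolate at f ≈ 0.649 with slerp weights a = sin((1−f)δ)/sin δ ≈ 1.135, b = sin(fδ)/sin δ ≈ 1.512.
p = a·p₁ + b·p₂ ≈ (-0.095, -0.818, 0.568); φ = arcsin(p_z) ≈ 34.58°, λ = atan2(p_y, p_x) ≈ -96.65°.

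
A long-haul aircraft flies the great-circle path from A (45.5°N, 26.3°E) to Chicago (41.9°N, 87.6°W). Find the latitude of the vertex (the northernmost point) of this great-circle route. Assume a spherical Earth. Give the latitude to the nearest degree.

The great circle lies in the plane with unit normal n̂ = (p₁ × p₂)/|p₁ × p₂|.
Here n̂_z ≈ -0.495; the vertex latitude is φ_max = arccos|n̂_z| ≈ 60.4°.
Check via Clairaut: cos φ_max = |cos φ₁| · sin C = cos(45.5°)·sin(44.9°) ≈ 0.495, again giving ≈ 60.4°.

≈ 60°N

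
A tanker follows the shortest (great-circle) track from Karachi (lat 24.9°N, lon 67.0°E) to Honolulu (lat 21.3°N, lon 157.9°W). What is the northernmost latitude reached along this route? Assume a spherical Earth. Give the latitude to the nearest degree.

The great circle lies in the plane with unit normal n̂ = (p₁ × p₂)/|p₁ × p₂|.
Here n̂_z ≈ +0.666; the vertex latitude is φ_max = arccos|n̂_z| ≈ 48.2°.
Check via Clairaut: cos φ_max = |cos φ₁| · sin C = cos(24.9°)·sin(47.3°) ≈ 0.666, again giving ≈ 48.2°.

≈ 48°N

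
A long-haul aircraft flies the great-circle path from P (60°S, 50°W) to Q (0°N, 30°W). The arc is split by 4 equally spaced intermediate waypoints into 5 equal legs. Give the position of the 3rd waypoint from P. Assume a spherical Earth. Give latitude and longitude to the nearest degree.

≈ (24°S, 35°W)

Write both endpoints as unit vectors p₁, p₂ with components (cos φ cos λ, cos φ sin λ, sin φ).
The central angle between the endpoints is δ = arccos(p₁·p₂) ≈ 1.082 rad (62.0°).
Interpolate at f = 3/5 with slerp weights a = sin((1−f)δ)/sin δ ≈ 0.475, b = sin(fδ)/sin δ ≈ 0.685.
p = a·p₁ + b·p₂ ≈ (0.746, -0.524, -0.411); φ = arcsin(p_z) ≈ -24.29°, λ = atan2(p_y, p_x) ≈ -35.11°.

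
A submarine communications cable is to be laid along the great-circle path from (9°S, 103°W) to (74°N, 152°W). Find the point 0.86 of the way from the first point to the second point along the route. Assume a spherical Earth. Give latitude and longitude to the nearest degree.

Convert each endpoint to a unit vector on the sphere (x = cos φ cos λ, y = cos φ sin λ, z = sin φ).
The central angle between the endpoints is δ = arccos(p₁·p₂) ≈ 1.543 rad (88.4°).
Interpolate at f = 0.86 with slerp weights a = sin((1−f)δ)/sin δ ≈ 0.214, b = sin(fδ)/sin δ ≈ 0.971.
p = a·p₁ + b·p₂ ≈ (-0.284, -0.332, 0.900); φ = arcsin(p_z) ≈ 64.10°, λ = atan2(p_y, p_x) ≈ -130.54°.

≈ (64°N, 131°W)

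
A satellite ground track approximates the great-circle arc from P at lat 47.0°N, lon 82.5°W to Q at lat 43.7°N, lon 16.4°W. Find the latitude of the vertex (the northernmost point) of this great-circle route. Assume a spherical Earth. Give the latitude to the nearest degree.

≈ 51°N

The great circle lies in the plane with unit normal n̂ = (p₁ × p₂)/|p₁ × p₂|.
Here n̂_z ≈ +0.636; the vertex latitude is φ_max = arccos|n̂_z| ≈ 50.5°.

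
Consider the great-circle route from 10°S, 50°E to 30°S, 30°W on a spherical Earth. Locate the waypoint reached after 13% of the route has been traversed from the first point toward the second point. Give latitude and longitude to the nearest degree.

Write both endpoints as unit vectors p₁, p₂ with components (cos φ cos λ, cos φ sin λ, sin φ).
The central angle between the endpoints is δ = arccos(p₁·p₂) ≈ 1.334 rad (76.4°).
Interpolate at f = 0.13 with slerp weights a = sin((1−f)δ)/sin δ ≈ 0.943, b = sin(fδ)/sin δ ≈ 0.177.
p = a·p₁ + b·p₂ ≈ (0.730, 0.635, -0.253); φ = arcsin(p_z) ≈ -14.63°, λ = atan2(p_y, p_x) ≈ 41.00°.

≈ 15°S, 41°E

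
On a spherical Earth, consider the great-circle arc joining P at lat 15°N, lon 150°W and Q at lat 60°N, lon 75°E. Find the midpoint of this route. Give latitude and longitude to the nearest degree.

The haversine formula gives a central angle δ ≈ 1.688 rad (96.7°) between the endpoints.
Interpolate at f = 1/2 with slerp weights a = sin((1−f)δ)/sin δ ≈ 0.753, b = sin(fδ)/sin δ ≈ 0.753.
p = a·p₁ + b·p₂ ≈ (-0.532, 0.000, 0.847); φ = arcsin(p_z) ≈ 57.85°, λ = atan2(p_y, p_x) ≈ 180.00°.

≈ lat 58°N, lon 180°E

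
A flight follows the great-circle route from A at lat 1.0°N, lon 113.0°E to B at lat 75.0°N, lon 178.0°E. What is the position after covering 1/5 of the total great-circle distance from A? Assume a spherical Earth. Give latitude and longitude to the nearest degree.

Write both endpoints as unit vectors p₁, p₂ with components (cos φ cos λ, cos φ sin λ, sin φ).
The central angle between the endpoints is δ = arccos(p₁·p₂) ≈ 1.444 rad (82.7°).
Interpolate at f = 1/5 with slerp weights a = sin((1−f)δ)/sin δ ≈ 0.922, b = sin(fδ)/sin δ ≈ 0.287.
p = a·p₁ + b·p₂ ≈ (-0.435, 0.851, 0.293); φ = arcsin(p_z) ≈ 17.07°, λ = atan2(p_y, p_x) ≈ 117.04°.

≈ lat 17°N, lon 117°E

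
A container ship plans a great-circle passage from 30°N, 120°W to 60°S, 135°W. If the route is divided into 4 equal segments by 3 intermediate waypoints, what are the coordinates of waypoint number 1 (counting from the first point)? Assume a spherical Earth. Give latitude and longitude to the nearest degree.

≈ 7°N, 123°W

Convert each endpoint to a unit vector on the sphere (x = cos φ cos λ, y = cos φ sin λ, z = sin φ).
The central angle between the endpoints is δ = arccos(p₁·p₂) ≈ 1.586 rad (90.8°).
Interpolate at f = 1/4 with slerp weights a = sin((1−f)δ)/sin δ ≈ 0.928, b = sin(fδ)/sin δ ≈ 0.386.
p = a·p₁ + b·p₂ ≈ (-0.538, -0.833, 0.130); φ = arcsin(p_z) ≈ 7.45°, λ = atan2(p_y, p_x) ≈ -122.89°.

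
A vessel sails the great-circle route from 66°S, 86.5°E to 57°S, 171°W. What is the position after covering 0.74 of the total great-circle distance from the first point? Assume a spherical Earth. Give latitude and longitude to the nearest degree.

≈ 66°S, 173°E

The haversine formula gives a central angle δ ≈ 0.770 rad (44.1°) between the endpoints.
Interpolate at f = 0.74 with slerp weights a = sin((1−f)δ)/sin δ ≈ 0.286, b = sin(fδ)/sin δ ≈ 0.775.
p = a·p₁ + b·p₂ ≈ (-0.410, 0.050, -0.911); φ = arcsin(p_z) ≈ -65.62°, λ = atan2(p_y, p_x) ≈ 173.05°.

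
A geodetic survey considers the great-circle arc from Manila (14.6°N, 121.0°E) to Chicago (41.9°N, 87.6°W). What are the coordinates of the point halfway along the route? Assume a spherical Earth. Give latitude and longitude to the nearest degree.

Write both endpoints as unit vectors p₁, p₂ with components (cos φ cos λ, cos φ sin λ, sin φ).
The central angle between the endpoints is δ = arccos(p₁·p₂) ≈ 2.053 rad (117.6°).
Interpolate at f = 1/2 with slerp weights a = sin((1−f)δ)/sin δ ≈ 0.966, b = sin(fδ)/sin δ ≈ 0.966.
p = a·p₁ + b·p₂ ≈ (-0.451, 0.083, 0.889); φ = arcsin(p_z) ≈ 62.69°, λ = atan2(p_y, p_x) ≈ 169.59°.

≈ 63°N, 170°E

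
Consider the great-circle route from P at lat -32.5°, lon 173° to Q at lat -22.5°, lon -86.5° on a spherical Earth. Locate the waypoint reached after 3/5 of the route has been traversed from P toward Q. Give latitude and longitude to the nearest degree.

Write both endpoints as unit vectors p₁, p₂ with components (cos φ cos λ, cos φ sin λ, sin φ).
The central angle between the endpoints is δ = arccos(p₁·p₂) ≈ 1.507 rad (86.4°).
Interpolate at f = 3/5 with slerp weights a = sin((1−f)δ)/sin δ ≈ 0.568, b = sin(fδ)/sin δ ≈ 0.788.
p = a·p₁ + b·p₂ ≈ (-0.431, -0.668, -0.607); φ = arcsin(p_z) ≈ -37.35°, λ = atan2(p_y, p_x) ≈ -122.85°.

≈ lat -37°, lon -123°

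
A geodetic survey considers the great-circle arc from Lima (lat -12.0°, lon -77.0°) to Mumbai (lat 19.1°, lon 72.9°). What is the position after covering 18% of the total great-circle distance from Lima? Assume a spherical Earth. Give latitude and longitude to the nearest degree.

Convert each endpoint to a unit vector on the sphere (x = cos φ cos λ, y = cos φ sin λ, z = sin φ).
The central angle between the endpoints is δ = arccos(p₁·p₂) ≈ 2.621 rad (150.2°).
Interpolate at f = 0.18 with slerp weights a = sin((1−f)δ)/sin δ ≈ 1.684, b = sin(fδ)/sin δ ≈ 0.914.
p = a·p₁ + b·p₂ ≈ (0.625, -0.779, -0.051); φ = arcsin(p_z) ≈ -2.92°, λ = atan2(p_y, p_x) ≈ -51.29°.

≈ lat -3°, lon -51°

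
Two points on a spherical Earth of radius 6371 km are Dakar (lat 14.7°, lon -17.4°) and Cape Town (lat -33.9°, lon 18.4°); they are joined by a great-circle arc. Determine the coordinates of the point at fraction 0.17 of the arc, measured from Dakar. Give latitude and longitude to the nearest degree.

≈ lat 6°, lon -12°

Convert each endpoint to a unit vector on the sphere (x = cos φ cos λ, y = cos φ sin λ, z = sin φ).
The central angle between the endpoints is δ = arccos(p₁·p₂) ≈ 1.036 rad (59.4°).
Interpolate at f = 0.17 with slerp weights a = sin((1−f)δ)/sin δ ≈ 0.881, b = sin(fδ)/sin δ ≈ 0.204.
p = a·p₁ + b·p₂ ≈ (0.973, -0.201, 0.110); φ = arcsin(p_z) ≈ 6.31°, λ = atan2(p_y, p_x) ≈ -11.69°.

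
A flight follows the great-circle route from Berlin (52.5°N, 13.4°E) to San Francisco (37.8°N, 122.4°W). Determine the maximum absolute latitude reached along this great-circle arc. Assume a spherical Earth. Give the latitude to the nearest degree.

The great circle lies in the plane with unit normal n̂ = (p₁ × p₂)/|p₁ × p₂|.
Here n̂_z ≈ -0.339; the vertex latitude is φ_max = arccos|n̂_z| ≈ 70.2°.
Check via Clairaut: cos φ_max = |cos φ₁| · sin C = cos(52.5°)·sin(33.8°) ≈ 0.339, again giving ≈ 70.2°.

≈ 70°N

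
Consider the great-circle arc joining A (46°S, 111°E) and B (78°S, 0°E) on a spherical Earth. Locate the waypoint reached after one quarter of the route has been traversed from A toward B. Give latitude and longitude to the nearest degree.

From cos δ = sin φ₁ sin φ₂ + cos φ₁ cos φ₂ cos Δλ, the central angle is δ ≈ 0.861 rad (49.3°).
Interpolate at f = 1/4 with slerp weights a = sin((1−f)δ)/sin δ ≈ 0.793, b = sin(fδ)/sin δ ≈ 0.282.
p = a·p₁ + b·p₂ ≈ (-0.139, 0.515, -0.846); φ = arcsin(p_z) ≈ -57.79°, λ = atan2(p_y, p_x) ≈ 105.11°.

≈ (58°S, 105°E)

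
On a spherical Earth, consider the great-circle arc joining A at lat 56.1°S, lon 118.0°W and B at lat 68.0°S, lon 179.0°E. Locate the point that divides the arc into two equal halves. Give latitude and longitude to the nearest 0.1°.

Convert each endpoint to a unit vector on the sphere (x = cos φ cos λ, y = cos φ sin λ, z = sin φ).
The central angle between the endpoints is δ = arccos(p₁·p₂) ≈ 0.527 rad (30.2°).
Interpolate at f = 1/2 with slerp weights a = sin((1−f)δ)/sin δ ≈ 0.518, b = sin(fδ)/sin δ ≈ 0.518.
p = a·p₁ + b·p₂ ≈ (-0.330, -0.252, -0.910); φ = arcsin(p_z) ≈ -65.50°, λ = atan2(p_y, p_x) ≈ -142.64°.

≈ lat 65.5°S, lon 142.6°W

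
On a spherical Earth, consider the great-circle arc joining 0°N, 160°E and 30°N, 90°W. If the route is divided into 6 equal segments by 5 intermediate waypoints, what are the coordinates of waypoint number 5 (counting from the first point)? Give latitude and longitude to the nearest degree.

≈ 32°N, 111°W

Convert each endpoint to a unit vector on the sphere (x = cos φ cos λ, y = cos φ sin λ, z = sin φ).
The central angle between the endpoints is δ = arccos(p₁·p₂) ≈ 1.872 rad (107.2°).
Interpolate at f = 5/6 with slerp weights a = sin((1−f)δ)/sin δ ≈ 0.321, b = sin(fδ)/sin δ ≈ 1.047.
p = a·p₁ + b·p₂ ≈ (-0.302, -0.797, 0.523); φ = arcsin(p_z) ≈ 31.56°, λ = atan2(p_y, p_x) ≈ -110.75°.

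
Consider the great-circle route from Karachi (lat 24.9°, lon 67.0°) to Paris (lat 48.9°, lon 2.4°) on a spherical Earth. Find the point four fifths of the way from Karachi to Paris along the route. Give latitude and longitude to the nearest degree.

≈ lat 47°, lon 19°

Convert each endpoint to a unit vector on the sphere (x = cos φ cos λ, y = cos φ sin λ, z = sin φ).
The central angle between the endpoints is δ = arccos(p₁·p₂) ≈ 0.961 rad (55.0°).
Interpolate at f = 4/5 with slerp weights a = sin((1−f)δ)/sin δ ≈ 0.233, b = sin(fδ)/sin δ ≈ 0.848.
p = a·p₁ + b·p₂ ≈ (0.640, 0.218, 0.737); φ = arcsin(p_z) ≈ 47.49°, λ = atan2(p_y, p_x) ≈ 18.81°.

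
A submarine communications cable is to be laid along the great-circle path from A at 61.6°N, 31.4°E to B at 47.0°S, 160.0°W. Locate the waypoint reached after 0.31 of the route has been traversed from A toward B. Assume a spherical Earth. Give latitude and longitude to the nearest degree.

Write both endpoints as unit vectors p₁, p₂ with components (cos φ cos λ, cos φ sin λ, sin φ).
The central angle between the endpoints is δ = arccos(p₁·p₂) ≈ 2.863 rad (164.0°).
Interpolate at f = 0.31 with slerp weights a = sin((1−f)δ)/sin δ ≈ 3.337, b = sin(fδ)/sin δ ≈ 2.815.
p = a·p₁ + b·p₂ ≈ (-0.449, 0.170, 0.877); φ = arcsin(p_z) ≈ 61.29°, λ = atan2(p_y, p_x) ≈ 159.22°.

≈ 61°N, 159°E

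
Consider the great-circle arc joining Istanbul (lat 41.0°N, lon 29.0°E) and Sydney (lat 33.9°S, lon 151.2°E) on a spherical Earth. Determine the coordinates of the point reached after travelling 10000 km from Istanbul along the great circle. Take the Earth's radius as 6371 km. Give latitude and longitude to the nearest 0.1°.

The haversine formula gives a central angle δ ≈ 2.346 rad (134.4°) between the endpoints. The total great-circle distance is δ·R ≈ 2.346 × 6371 ≈ 14945 km, so the target fraction is f = 10000/14945 ≈ 0.669.
Interpolate at f ≈ 0.669 with slerp weights a = sin((1−f)δ)/sin δ ≈ 0.981, b = sin(fδ)/sin δ ≈ 1.400.
p = a·p₁ + b·p₂ ≈ (-0.371, 0.918, -0.137); φ = arcsin(p_z) ≈ -7.90°, λ = atan2(p_y, p_x) ≈ 111.98°.

≈ lat 7.9°S, lon 112.0°E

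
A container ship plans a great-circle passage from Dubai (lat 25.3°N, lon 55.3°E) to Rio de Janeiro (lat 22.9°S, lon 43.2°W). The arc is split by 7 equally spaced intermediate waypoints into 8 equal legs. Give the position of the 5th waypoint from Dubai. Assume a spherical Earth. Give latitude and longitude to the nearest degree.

≈ lat 5°S, lon 6°W

From cos δ = sin φ₁ sin φ₂ + cos φ₁ cos φ₂ cos Δλ, the central angle is δ ≈ 1.864 rad (106.8°).
Interpolate at f = 5/8 with slerp weights a = sin((1−f)δ)/sin δ ≈ 0.672, b = sin(fδ)/sin δ ≈ 0.960.
p = a·p₁ + b·p₂ ≈ (0.991, -0.106, -0.086); φ = arcsin(p_z) ≈ -4.95°, λ = atan2(p_y, p_x) ≈ -6.09°.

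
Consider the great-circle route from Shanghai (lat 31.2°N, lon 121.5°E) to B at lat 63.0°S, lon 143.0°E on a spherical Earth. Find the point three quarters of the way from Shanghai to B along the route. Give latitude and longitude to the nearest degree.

Convert each endpoint to a unit vector on the sphere (x = cos φ cos λ, y = cos φ sin λ, z = sin φ).
The central angle between the endpoints is δ = arccos(p₁·p₂) ≈ 1.671 rad (95.8°).
Interpolate at f = 3/4 with slerp weights a = sin((1−f)δ)/sin δ ≈ 0.408, b = sin(fδ)/sin δ ≈ 0.955.
p = a·p₁ + b·p₂ ≈ (-0.528, 0.558, -0.640); φ = arcsin(p_z) ≈ -39.76°, λ = atan2(p_y, p_x) ≈ 133.43°.

≈ lat 40°S, lon 133°E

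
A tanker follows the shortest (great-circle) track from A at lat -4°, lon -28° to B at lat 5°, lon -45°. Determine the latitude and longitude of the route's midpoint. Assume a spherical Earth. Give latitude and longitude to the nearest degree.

Convert each endpoint to a unit vector on the sphere (x = cos φ cos λ, y = cos φ sin λ, z = sin φ).
The central angle between the endpoints is δ = arccos(p₁·p₂) ≈ 0.335 rad (19.2°).
Interpolate at f = 1/2 with slerp weights a = sin((1−f)δ)/sin δ ≈ 0.507, b = sin(fδ)/sin δ ≈ 0.507.
p = a·p₁ + b·p₂ ≈ (0.804, -0.595, 0.009); φ = arcsin(p_z) ≈ 0.51°, λ = atan2(p_y, p_x) ≈ -36.49°.

≈ lat 1°, lon -36°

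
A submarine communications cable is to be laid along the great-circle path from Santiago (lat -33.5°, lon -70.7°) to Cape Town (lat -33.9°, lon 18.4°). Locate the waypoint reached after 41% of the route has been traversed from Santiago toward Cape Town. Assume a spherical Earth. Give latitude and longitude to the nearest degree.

Convert each endpoint to a unit vector on the sphere (x = cos φ cos λ, y = cos φ sin λ, z = sin φ).
The central angle between the endpoints is δ = arccos(p₁·p₂) ≈ 1.246 rad (71.4°).
Interpolate at f = 0.41 with slerp weights a = sin((1−f)δ)/sin δ ≈ 0.708, b = sin(fδ)/sin δ ≈ 0.516.
p = a·p₁ + b·p₂ ≈ (0.601, -0.422, -0.678); φ = arcsin(p_z) ≈ -42.72°, λ = atan2(p_y, p_x) ≈ -35.05°.

≈ lat -43°, lon -35°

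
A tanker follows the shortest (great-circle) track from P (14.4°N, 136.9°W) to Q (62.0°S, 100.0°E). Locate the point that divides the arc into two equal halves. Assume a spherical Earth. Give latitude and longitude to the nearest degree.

≈ (38°S, 166°W)

The haversine formula gives a central angle δ ≈ 2.058 rad (117.9°) between the endpoints.
Interpolate at f = 1/2 with slerp weights a = sin((1−f)δ)/sin δ ≈ 0.969, b = sin(fδ)/sin δ ≈ 0.969.
p = a·p₁ + b·p₂ ≈ (-0.765, -0.193, -0.615); φ = arcsin(p_z) ≈ -37.94°, λ = atan2(p_y, p_x) ≈ -165.81°.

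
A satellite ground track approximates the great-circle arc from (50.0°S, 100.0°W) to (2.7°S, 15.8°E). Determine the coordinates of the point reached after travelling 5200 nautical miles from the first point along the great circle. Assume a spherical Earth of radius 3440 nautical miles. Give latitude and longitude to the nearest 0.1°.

Write both endpoints as unit vectors p₁, p₂ with components (cos φ cos λ, cos φ sin λ, sin φ).
The central angle between the endpoints is δ = arccos(p₁·p₂) ≈ 1.817 rad (104.1°). The total great-circle distance is δ·R ≈ 1.817 × 3440 ≈ 6249 nmi, so the target fraction is f = 5200/6249 ≈ 0.832.
Interpolate at f ≈ 0.832 with slerp weights a = sin((1−f)δ)/sin δ ≈ 0.310, b = sin(fδ)/sin δ ≈ 1.029.
p = a·p₁ + b·p₂ ≈ (0.955, 0.084, -0.286); φ = arcsin(p_z) ≈ -16.60°, λ = atan2(p_y, p_x) ≈ 5.02°.

≈ (16.6°S, 5.0°E)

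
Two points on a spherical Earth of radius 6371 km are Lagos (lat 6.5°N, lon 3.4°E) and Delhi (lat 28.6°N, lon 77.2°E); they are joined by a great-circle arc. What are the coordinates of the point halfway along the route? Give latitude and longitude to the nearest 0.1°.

≈ lat 21.6°N, lon 37.6°E

The haversine formula gives a central angle δ ≈ 1.269 rad (72.7°) between the endpoints.
Interpolate at f = 1/2 with slerp weights a = sin((1−f)δ)/sin δ ≈ 0.621, b = sin(fδ)/sin δ ≈ 0.621.
p = a·p₁ + b·p₂ ≈ (0.736, 0.568, 0.367); φ = arcsin(p_z) ≈ 21.56°, λ = atan2(p_y, p_x) ≈ 37.65°.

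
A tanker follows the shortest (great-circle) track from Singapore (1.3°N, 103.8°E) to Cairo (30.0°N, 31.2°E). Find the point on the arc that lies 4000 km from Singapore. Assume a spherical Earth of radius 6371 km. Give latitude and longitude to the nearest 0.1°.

The haversine formula gives a central angle δ ≈ 1.297 rad (74.3°) between the endpoints. The total great-circle distance is δ·R ≈ 1.297 × 6371 ≈ 8264 km, so the target fraction is f = 4000/8264 ≈ 0.484.
Interpolate at f ≈ 0.484 with slerp weights a = sin((1−f)δ)/sin δ ≈ 0.644, b = sin(fδ)/sin δ ≈ 0.610.
p = a·p₁ + b·p₂ ≈ (0.298, 0.899, 0.320); φ = arcsin(p_z) ≈ 18.64°, λ = atan2(p_y, p_x) ≈ 71.65°.

≈ (18.6°N, 71.7°E)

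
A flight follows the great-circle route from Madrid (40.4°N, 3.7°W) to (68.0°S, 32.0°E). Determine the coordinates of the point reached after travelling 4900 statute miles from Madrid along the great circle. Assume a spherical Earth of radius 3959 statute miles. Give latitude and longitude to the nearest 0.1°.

≈ (29.2°S, 11.1°E)

Convert each endpoint to a unit vector on the sphere (x = cos φ cos λ, y = cos φ sin λ, z = sin φ).
The central angle between the endpoints is δ = arccos(p₁·p₂) ≈ 1.949 rad (111.7°). The total great-circle distance is δ·R ≈ 1.949 × 3959 ≈ 7716 mi, so the target fraction is f = 4900/7716 ≈ 0.635.
Interpolate at f ≈ 0.635 with slerp weights a = sin((1−f)δ)/sin δ ≈ 0.702, b = sin(fδ)/sin δ ≈ 1.017.
p = a·p₁ + b·p₂ ≈ (0.857, 0.167, -0.488); φ = arcsin(p_z) ≈ -29.18°, λ = atan2(p_y, p_x) ≈ 11.05°.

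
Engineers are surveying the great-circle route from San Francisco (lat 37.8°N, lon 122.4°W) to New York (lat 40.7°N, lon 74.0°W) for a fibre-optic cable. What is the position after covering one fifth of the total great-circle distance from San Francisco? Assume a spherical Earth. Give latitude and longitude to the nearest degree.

The haversine formula gives a central angle δ ≈ 0.648 rad (37.1°) between the endpoints.
Interpolate at f = 1/5 with slerp weights a = sin((1−f)δ)/sin δ ≈ 0.821, b = sin(fδ)/sin δ ≈ 0.214.
p = a·p₁ + b·p₂ ≈ (-0.303, -0.704, 0.643); φ = arcsin(p_z) ≈ 40.00°, λ = atan2(p_y, p_x) ≈ -113.28°.

≈ lat 40°N, lon 113°W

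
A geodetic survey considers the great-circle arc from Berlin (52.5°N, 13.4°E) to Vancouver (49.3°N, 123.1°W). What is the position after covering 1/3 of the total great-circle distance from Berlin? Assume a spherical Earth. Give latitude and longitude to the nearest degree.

≈ 71°N, 22°W

The haversine formula gives a central angle δ ≈ 1.252 rad (71.7°) between the endpoints.
Interpolate at f = 1/3 with slerp weights a = sin((1−f)δ)/sin δ ≈ 0.780, b = sin(fδ)/sin δ ≈ 0.427.
p = a·p₁ + b·p₂ ≈ (0.310, -0.123, 0.943); φ = arcsin(p_z) ≈ 70.51°, λ = atan2(p_y, p_x) ≈ -21.64°.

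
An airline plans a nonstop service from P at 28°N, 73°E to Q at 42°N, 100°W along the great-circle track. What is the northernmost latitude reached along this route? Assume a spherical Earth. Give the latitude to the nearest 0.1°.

The great circle lies in the plane with unit normal n̂ = (p₁ × p₂)/|p₁ × p₂|.
Here n̂_z ≈ -0.085; the vertex latitude is φ_max = arccos|n̂_z| ≈ 85.1°.

≈ 85.1°N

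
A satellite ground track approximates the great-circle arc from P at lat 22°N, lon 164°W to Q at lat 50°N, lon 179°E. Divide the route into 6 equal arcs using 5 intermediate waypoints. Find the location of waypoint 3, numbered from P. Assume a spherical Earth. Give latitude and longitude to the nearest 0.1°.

Convert each endpoint to a unit vector on the sphere (x = cos φ cos λ, y = cos φ sin λ, z = sin φ).
The central angle between the endpoints is δ = arccos(p₁·p₂) ≈ 0.542 rad (31.0°).
Interpolate at f = 3/6 with slerp weights a = sin((1−f)δ)/sin δ ≈ 0.519, b = sin(fδ)/sin δ ≈ 0.519.
p = a·p₁ + b·p₂ ≈ (-0.796, -0.127, 0.592); φ = arcsin(p_z) ≈ 36.29°, λ = atan2(p_y, p_x) ≈ -170.95°.

≈ lat 36.3°N, lon 170.9°W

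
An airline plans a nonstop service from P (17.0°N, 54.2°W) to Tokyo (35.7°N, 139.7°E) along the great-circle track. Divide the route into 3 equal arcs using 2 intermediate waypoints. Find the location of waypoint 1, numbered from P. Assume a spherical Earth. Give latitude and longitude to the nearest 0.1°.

Convert each endpoint to a unit vector on the sphere (x = cos φ cos λ, y = cos φ sin λ, z = sin φ).
The central angle between the endpoints is δ = arccos(p₁·p₂) ≈ 2.194 rad (125.7°).
Interpolate at f = 1/3 with slerp weights a = sin((1−f)δ)/sin δ ≈ 1.224, b = sin(fδ)/sin δ ≈ 0.822.
p = a·p₁ + b·p₂ ≈ (0.175, -0.517, 0.838); φ = arcsin(p_z) ≈ 56.88°, λ = atan2(p_y, p_x) ≈ -71.27°.

≈ (56.9°N, 71.3°W)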